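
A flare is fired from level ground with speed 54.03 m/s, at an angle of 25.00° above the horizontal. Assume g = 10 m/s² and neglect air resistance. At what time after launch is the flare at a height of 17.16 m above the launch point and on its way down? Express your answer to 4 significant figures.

3.618 s

v_y0 = 54.03 sin 25.00° = 22.834 m/s.
Set y = v_y0 t − ½ g t² = 17.16: 5.000 t² − 22.834 t + 17.16 = 0.
t = [22.834 ± √(521.39 − 343.20)] / 10 = (22.834 ± 13.349) / 10, giving t = 0.9485 s or t = 3.618 s.
On the way down corresponds to the larger root: t = 3.618 s.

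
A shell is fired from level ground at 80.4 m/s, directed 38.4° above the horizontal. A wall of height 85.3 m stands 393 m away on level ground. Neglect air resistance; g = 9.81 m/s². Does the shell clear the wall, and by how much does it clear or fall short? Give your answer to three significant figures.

v_x = 80.4 cos 38.4° = 63.01 m/s; v_y0 = 80.4 sin 38.4° = 49.94 m/s.
Time to reach the wall: t = 393 / 63.01 = 6.237 s.
Height at that point: y = 49.94×6.237 − 4.905×6.237² = 120.7 m.
That is 120.7 − 85.3 = 35.4 m above the top of the wall, so the shell clears it.

Yes — it clears the wall by 35.4 m.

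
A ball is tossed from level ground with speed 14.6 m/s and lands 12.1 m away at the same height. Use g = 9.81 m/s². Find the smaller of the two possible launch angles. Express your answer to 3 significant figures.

Level-ground range: R = v₀² sin(2θ)/g ⇒ sin 2θ = R g / v₀² = 12.1×9.81/14.6² = 0.5569.
2θ = arcsin(0.5569) = 33.84° or 180° − 33.84° = 146.16°.
So θ = 16.9° or θ = 73.1°.

16.9°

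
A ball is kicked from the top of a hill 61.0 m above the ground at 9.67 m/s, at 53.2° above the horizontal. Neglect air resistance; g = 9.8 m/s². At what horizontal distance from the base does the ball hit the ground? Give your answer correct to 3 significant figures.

Components: v_x = 9.67 cos 53.2° = 5.793 m/s, v_y = 9.67 sin 53.2° = 7.743 m/s.
Vertical: 0 = 61.0 + 7.743 t − ½(9.8) t² ⇒ 4.900 t² − 7.743 t − 61.0 = 0.
t = [7.743 + √(59.95 + 1196)] / 9.800 = 4.406 s.
Horizontal: R = v_x · t = 5.793 × 4.406 = 25.5 m.

25.5 m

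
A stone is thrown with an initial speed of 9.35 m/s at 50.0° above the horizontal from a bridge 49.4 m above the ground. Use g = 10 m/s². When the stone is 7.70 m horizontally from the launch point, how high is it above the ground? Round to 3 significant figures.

50.4 m

v_x = 9.35 cos 50.0° = 6.010 m/s, v_y0 = 9.35 sin 50.0° = 7.163 m/s.
Time to reach x = 7.70 m: t = x / v_x = 7.70 / 6.010 = 1.281 s.
y = 49.4 + v_y0 t − ½ g t² = 49.4 + 7.163×1.281 − 5.000×1.281² = 50.4 m.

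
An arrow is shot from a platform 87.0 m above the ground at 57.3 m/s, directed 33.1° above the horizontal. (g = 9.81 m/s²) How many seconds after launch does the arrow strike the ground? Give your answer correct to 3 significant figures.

Vertical component: v_y = 57.3 sin 33.1° = 31.29 m/s.
Taking up as positive with launch at y = 87.0 m, landing at y = 0: 0 = 87.0 + 31.29 t − ½(9.81) t².
Solving 4.905 t² − 31.29 t − 87.0 = 0 gives t = [31.29 + √(31.29² + 4·4.905·87.0)] / 9.810 = 8.47 s.

8.47 s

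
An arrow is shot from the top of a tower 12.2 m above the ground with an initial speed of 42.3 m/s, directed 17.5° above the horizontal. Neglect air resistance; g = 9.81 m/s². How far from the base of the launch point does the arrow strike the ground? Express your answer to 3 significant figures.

135 m

Components: v_x = 42.3 cos 17.5° = 40.34 m/s, v_y = 42.3 sin 17.5° = 12.72 m/s.
Vertical: 0 = 12.2 + 12.72 t − ½(9.81) t² ⇒ 4.905 t² − 12.72 t − 12.2 = 0.
t = [12.72 + √(161.8 + 239.4)] / 9.810 = 3.338 s.
Horizontal: R = v_x · t = 40.34 × 3.338 = 135 m.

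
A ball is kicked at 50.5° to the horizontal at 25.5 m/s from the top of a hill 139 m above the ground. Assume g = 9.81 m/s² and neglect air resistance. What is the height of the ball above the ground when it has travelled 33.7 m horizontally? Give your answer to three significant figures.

159 m

v_x = 25.5 cos 50.5° = 16.22 m/s, v_y0 = 25.5 sin 50.5° = 19.68 m/s.
Time to reach x = 33.7 m: t = x / v_x = 33.7 / 16.22 = 2.078 s.
y = 139 + v_y0 t − ½ g t² = 139 + 19.68×2.078 − 4.905×2.078² = 159 m.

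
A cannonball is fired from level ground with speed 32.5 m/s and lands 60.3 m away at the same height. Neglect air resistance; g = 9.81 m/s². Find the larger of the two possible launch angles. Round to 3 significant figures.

73.0°

Level-ground range: R = v₀² sin(2θ)/g ⇒ sin 2θ = R g / v₀² = 60.3×9.81/32.5² = 0.5600.
2θ = arcsin(0.5600) = 34.06° or 180° − 34.06° = 145.94°.
So θ = 17.0° or θ = 73.0°.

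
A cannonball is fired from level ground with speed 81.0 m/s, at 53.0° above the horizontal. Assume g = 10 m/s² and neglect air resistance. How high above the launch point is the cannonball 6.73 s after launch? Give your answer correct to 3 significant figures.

v_y0 = 81.0 sin 53.0° = 64.69 m/s.
y(t) = v_y0 t − ½ g t² = 64.69×6.73 − 5.000×6.73² = 209 m.

209 m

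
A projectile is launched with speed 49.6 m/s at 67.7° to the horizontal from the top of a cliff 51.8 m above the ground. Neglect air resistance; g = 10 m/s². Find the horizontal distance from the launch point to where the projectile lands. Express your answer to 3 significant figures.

192 m

Components: v_x = 49.6 cos 67.7° = 18.82 m/s, v_y = 49.6 sin 67.7° = 45.89 m/s.
Vertical: 0 = 51.8 + 45.89 t − ½(10) t² ⇒ 5.000 t² − 45.89 t − 51.8 = 0.
t = [45.89 + √(2106 + 1036)] / 10.00 = 10.19 s.
Horizontal: R = v_x · t = 18.82 × 10.19 = 192 m.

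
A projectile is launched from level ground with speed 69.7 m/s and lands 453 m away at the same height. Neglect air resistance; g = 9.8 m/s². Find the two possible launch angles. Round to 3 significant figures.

33.0° and 57.0°

Level-ground range: R = v₀² sin(2θ)/g ⇒ sin 2θ = R g / v₀² = 453×9.8/69.7² = 0.9138.
2θ = arcsin(0.9138) = 66.04° or 180° − 66.04° = 113.96°.
So θ = 33.0° or θ = 57.0°.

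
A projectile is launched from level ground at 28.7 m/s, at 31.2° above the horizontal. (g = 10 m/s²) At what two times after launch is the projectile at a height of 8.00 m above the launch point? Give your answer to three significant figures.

0.705 s and 2.27 s

v_y0 = 28.7 sin 31.2° = 14.87 m/s.
Set y = v_y0 t − ½ g t² = 8.00: 5.000 t² − 14.87 t + 8.00 = 0.
t = [14.87 ± √(221.1 − 160.0)] / 10 = (14.87 ± 7.817) / 10, giving t = 0.705 s or t = 2.27 s.
So the projectile is at 8.00 m at t = 0.705 s (rising) and t = 2.27 s (falling).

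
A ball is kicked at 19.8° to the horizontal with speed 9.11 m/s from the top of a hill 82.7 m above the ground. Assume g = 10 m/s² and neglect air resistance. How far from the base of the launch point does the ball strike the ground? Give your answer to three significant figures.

Components: v_x = 9.11 cos 19.8° = 8.571 m/s, v_y = 9.11 sin 19.8° = 3.086 m/s.
Vertical: 0 = 82.7 + 3.086 t − ½(10) t² ⇒ 5.000 t² − 3.086 t − 82.7 = 0.
t = [3.086 + √(9.523 + 1654)] / 10.00 = 4.387 s.
Horizontal: R = v_x · t = 8.571 × 4.387 = 37.6 m.

37.6 m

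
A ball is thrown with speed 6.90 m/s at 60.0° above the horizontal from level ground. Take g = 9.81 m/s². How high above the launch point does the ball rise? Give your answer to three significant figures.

Vertical component of launch velocity: v_y = 6.90 sin 60.0° = 5.976 m/s.
At the highest point the vertical velocity is zero, so v_y² = 2 g h_max.
h_max = (5.976)² / (2 × 9.81) = 35.71 / 19.62 = 1.82 m.

1.82 m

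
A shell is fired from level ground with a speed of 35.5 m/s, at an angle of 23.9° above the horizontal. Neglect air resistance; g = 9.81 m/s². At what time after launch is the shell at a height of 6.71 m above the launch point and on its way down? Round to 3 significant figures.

2.35 s

v_y0 = 35.5 sin 23.9° = 14.38 m/s.
Set y = v_y0 t − ½ g t² = 6.71: 4.905 t² − 14.38 t + 6.71 = 0.
t = [14.38 ± √(206.8 − 131.7)] / 9.81 = (14.38 ± 8.666) / 9.81, giving t = 0.582 s or t = 2.35 s.
On the way down corresponds to the larger root: t = 2.35 s.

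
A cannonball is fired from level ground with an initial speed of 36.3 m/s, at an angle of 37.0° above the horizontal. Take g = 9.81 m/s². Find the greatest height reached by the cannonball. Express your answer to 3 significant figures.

24.3 m

Vertical component of launch velocity: v_y = 36.3 sin 37.0° = 21.85 m/s.
At the highest point the vertical velocity is zero, so v_y² = 2 g h_max.
h_max = (21.85)² / (2 × 9.81) = 477.4 / 19.62 = 24.3 m.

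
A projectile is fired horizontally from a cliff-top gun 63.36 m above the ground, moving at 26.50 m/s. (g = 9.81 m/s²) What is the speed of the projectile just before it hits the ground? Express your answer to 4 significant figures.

Fall time: t = √(2 × 63.36 / 9.81) = 3.5941 s.
At impact: v_x = 26.50 m/s (unchanged), v_y = g t = 9.81 × 3.5941 = 35.258 m/s.
Speed = √(v_x² + v_y²) = √(702.25 + 1243.1) = 44.11 m/s.

44.11 m/s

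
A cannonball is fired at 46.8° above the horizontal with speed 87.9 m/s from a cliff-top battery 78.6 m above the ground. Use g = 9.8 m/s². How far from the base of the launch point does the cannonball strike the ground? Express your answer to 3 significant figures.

855 m

Components: v_x = 87.9 cos 46.8° = 60.17 m/s, v_y = 87.9 sin 46.8° = 64.08 m/s.
Vertical: 0 = 78.6 + 64.08 t − ½(9.8) t² ⇒ 4.900 t² − 64.08 t − 78.6 = 0.
t = [64.08 + √(4106 + 1541)] / 9.800 = 14.21 s.
Horizontal: R = v_x · t = 60.17 × 14.21 = 855 m.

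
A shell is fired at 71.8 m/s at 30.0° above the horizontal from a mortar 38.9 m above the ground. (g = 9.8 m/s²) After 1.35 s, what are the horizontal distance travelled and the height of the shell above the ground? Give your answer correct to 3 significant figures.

v_x = 71.8 cos 30.0° = 62.18 m/s; v_y0 = 71.8 sin 30.0° = 35.90 m/s.
x = v_x t = 62.18 × 1.35 = 83.9 m.
y = 38.9 + v_y0 t − ½ g t² = 78.4 m.

x = 83.9 m, y = 78.4 m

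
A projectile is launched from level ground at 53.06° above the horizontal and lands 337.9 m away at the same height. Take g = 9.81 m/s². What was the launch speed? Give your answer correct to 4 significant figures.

On level ground, R = v₀² sin(2θ) / g, so v₀ = √(R g / sin 2θ).
sin(2 × 53.06°) = 0.9607.
v₀ = √(337.9 × 9.81 / 0.9607) = √3450.4 = 58.74 m/s.

58.74 m/s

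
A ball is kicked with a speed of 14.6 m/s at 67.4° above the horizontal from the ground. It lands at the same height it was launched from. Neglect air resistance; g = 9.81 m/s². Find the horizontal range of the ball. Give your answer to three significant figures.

Components: v_x = 14.6 cos 67.4° = 5.611 m/s, v_y = 14.6 sin 67.4° = 13.48 m/s.
Time of flight (same landing height): t = 2 v_y / g = 2 × 13.48 / 9.81 = 2.748 s.
Range: R = v_x · t = 5.611 × 2.748 = 15.4 m.

15.4 m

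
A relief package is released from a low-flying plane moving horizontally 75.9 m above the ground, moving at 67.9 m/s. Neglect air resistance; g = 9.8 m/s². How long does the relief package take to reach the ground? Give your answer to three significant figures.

The horizontal speed doesn't affect the fall. With v_y0 = 0, h = ½ g t².
t = √(2 × 75.9 / 9.8) = √15.49 = 3.94 s.

3.94 s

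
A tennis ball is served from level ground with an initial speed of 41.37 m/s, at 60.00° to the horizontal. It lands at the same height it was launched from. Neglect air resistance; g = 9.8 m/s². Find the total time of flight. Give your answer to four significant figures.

7.312 s

Vertical component: v_y = 41.37 sin 60.00° = 35.827 m/s.
For a projectile landing at launch height, time of flight is t = 2 v_y / g = 2 × 35.827 / 9.8 = 7.312 s.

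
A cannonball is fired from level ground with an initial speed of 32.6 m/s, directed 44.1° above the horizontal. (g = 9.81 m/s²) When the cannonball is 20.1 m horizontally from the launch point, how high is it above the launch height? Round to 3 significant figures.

15.9 m

v_x = 32.6 cos 44.1° = 23.41 m/s, v_y0 = 32.6 sin 44.1° = 22.69 m/s.
Time to reach x = 20.1 m: t = x / v_x = 20.1 / 23.41 = 0.8586 s.
y = v_y0 t − ½ g t² = 22.69×0.8586 − 4.905×0.8586² = 15.9 m.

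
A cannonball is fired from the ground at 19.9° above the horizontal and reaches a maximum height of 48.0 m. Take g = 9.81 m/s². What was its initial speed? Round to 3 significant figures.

90.2 m/s

At maximum height v_y = 0, so (v₀ sin θ)² = 2 g H.
v₀ sin 19.9° = √(2 × 9.81 × 48.0) = 30.69 m/s.
v₀ = 30.69 / sin 19.9° = 30.69 / 0.3404 = 90.2 m/s.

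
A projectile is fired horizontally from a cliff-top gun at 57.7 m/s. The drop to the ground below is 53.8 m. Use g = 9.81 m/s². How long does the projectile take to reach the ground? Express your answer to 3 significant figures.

The horizontal speed doesn't affect the fall. With v_y0 = 0, h = ½ g t².
t = √(2 × 53.8 / 9.81) = √10.97 = 3.31 s.

3.31 s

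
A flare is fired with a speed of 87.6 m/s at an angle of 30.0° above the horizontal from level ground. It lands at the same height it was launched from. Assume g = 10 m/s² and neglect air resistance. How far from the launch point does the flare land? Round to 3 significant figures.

665 m

Components: v_x = 87.6 cos 30.0° = 75.86 m/s, v_y = 87.6 sin 30.0° = 43.80 m/s.
Time of flight (same landing height): t = 2 v_y / g = 2 × 43.80 / 10 = 8.760 s.
Range: R = v_x · t = 75.86 × 8.760 = 665 m.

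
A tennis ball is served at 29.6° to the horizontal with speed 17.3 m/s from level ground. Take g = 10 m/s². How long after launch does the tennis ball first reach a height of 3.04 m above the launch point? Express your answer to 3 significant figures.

0.505 s

v_y0 = 17.3 sin 29.6° = 8.545 m/s.
Set y = v_y0 t − ½ g t² = 3.04: 5.000 t² − 8.545 t + 3.04 = 0.
t = [8.545 ± √(73.02 − 60.80)] / 10 = (8.545 ± 3.496) / 10, giving t = 0.505 s or t = 1.20 s.
The tennis ball is on the way up at the first time, so t = 0.505 s.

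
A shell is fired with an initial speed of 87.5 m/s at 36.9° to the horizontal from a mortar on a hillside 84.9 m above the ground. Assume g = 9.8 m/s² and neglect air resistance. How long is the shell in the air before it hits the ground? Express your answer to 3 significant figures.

12.1 s

Vertical component: v_y = 87.5 sin 36.9° = 52.54 m/s.
Taking up as positive with launch at y = 84.9 m, landing at y = 0: 0 = 84.9 + 52.54 t − ½(9.8) t².
Solving 4.900 t² − 52.54 t − 84.9 = 0 gives t = [52.54 + √(52.54² + 4·4.900·84.9)] / 9.800 = 12.1 s.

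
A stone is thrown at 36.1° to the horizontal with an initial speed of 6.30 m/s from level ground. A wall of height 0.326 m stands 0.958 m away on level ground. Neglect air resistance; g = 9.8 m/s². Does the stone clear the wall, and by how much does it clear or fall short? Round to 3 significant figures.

Yes — it clears the wall by 0.199 m.

v_x = 6.30 cos 36.1° = 5.090 m/s; v_y0 = 6.30 sin 36.1° = 3.712 m/s.
Time to reach the wall: t = 0.958 / 5.090 = 0.1882 s.
Height at that point: y = 3.712×0.1882 − 4.900×0.1882² = 0.5250 m.
That is 0.5250 − 0.326 = 0.199 m above the top of the wall, so the stone clears it.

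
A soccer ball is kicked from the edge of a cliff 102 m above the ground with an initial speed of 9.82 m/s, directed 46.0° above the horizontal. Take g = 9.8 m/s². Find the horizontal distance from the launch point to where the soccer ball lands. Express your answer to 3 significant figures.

36.4 m

Components: v_x = 9.82 cos 46.0° = 6.822 m/s, v_y = 9.82 sin 46.0° = 7.064 m/s.
Vertical: 0 = 102 + 7.064 t − ½(9.8) t² ⇒ 4.900 t² − 7.064 t − 102 = 0.
t = [7.064 + √(49.90 + 1999)] / 9.800 = 5.340 s.
Horizontal: R = v_x · t = 6.822 × 5.340 = 36.4 m.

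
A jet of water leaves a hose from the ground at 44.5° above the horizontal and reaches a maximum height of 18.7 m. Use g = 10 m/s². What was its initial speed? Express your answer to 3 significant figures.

27.6 m/s

At maximum height v_y = 0, so (v₀ sin θ)² = 2 g H.
v₀ sin 44.5° = √(2 × 10 × 18.7) = 19.34 m/s.
v₀ = 19.34 / sin 44.5° = 19.34 / 0.7009 = 27.6 m/s.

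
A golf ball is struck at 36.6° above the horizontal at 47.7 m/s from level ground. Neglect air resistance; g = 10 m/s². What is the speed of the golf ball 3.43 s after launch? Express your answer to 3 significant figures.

38.7 m/s

v_x = 47.7 cos 36.6° = 38.29 m/s (constant).
v_y(t) = 47.7 sin 36.6° − g t = 28.44 − 10 × 3.43 = -5.860 m/s.
Speed = √(v_x² + v_y²) = √(1466 + 34.34) = 38.7 m/s.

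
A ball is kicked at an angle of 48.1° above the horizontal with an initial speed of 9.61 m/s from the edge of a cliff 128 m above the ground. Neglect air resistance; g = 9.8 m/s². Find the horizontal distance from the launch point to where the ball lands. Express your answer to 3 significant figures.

37.8 m

Components: v_x = 9.61 cos 48.1° = 6.418 m/s, v_y = 9.61 sin 48.1° = 7.153 m/s.
Vertical: 0 = 128 + 7.153 t − ½(9.8) t² ⇒ 4.900 t² − 7.153 t − 128 = 0.
t = [7.153 + √(51.17 + 2509)] / 9.800 = 5.893 s.
Horizontal: R = v_x · t = 6.418 × 5.893 = 37.8 m.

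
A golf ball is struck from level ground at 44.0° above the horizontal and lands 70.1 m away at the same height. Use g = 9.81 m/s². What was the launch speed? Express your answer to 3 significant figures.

26.2 m/s

On level ground, R = v₀² sin(2θ) / g, so v₀ = √(R g / sin 2θ).
sin(2 × 44.0°) = 0.9994.
v₀ = √(70.1 × 9.81 / 0.9994) = √688.1 = 26.2 m/s.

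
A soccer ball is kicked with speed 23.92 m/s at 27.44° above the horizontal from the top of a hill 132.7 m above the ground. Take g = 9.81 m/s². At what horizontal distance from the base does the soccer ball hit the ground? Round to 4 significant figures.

136.8 m

Components: v_x = 23.92 cos 27.44° = 21.229 m/s, v_y = 23.92 sin 27.44° = 11.023 m/s.
Vertical: 0 = 132.7 + 11.023 t − ½(9.81) t² ⇒ 4.905 t² − 11.023 t − 132.7 = 0.
t = [11.023 + √(121.51 + 2603.6)] / 9.810 = 6.4450 s.
Horizontal: R = v_x · t = 21.229 × 6.4450 = 136.8 m.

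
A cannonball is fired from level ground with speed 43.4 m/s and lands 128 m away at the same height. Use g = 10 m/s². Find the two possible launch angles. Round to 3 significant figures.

21.4° and 68.6°

Level-ground range: R = v₀² sin(2θ)/g ⇒ sin 2θ = R g / v₀² = 128×10/43.4² = 0.6796.
2θ = arcsin(0.6796) = 42.81° or 180° − 42.81° = 137.19°.
So θ = 21.4° or θ = 68.6°.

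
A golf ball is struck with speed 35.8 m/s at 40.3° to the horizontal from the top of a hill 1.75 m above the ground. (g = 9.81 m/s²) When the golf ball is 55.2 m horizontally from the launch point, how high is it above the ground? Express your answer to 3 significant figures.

v_x = 35.8 cos 40.3° = 27.30 m/s, v_y0 = 35.8 sin 40.3° = 23.16 m/s.
Time to reach x = 55.2 m: t = x / v_x = 55.2 / 27.30 = 2.022 s.
y = 1.75 + v_y0 t − ½ g t² = 1.75 + 23.16×2.022 − 4.905×2.022² = 28.5 m.

28.5 m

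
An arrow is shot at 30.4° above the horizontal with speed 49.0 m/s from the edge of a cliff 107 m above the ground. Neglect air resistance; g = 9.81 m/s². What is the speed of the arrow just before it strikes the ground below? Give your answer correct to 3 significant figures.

67.1 m/s

v_x = 49.0 cos 30.4° = 42.26 m/s is unchanged throughout.
For the vertical component, v_y² = v_y0² + 2 g h = (24.80)² + 2×9.81×107 = 2714, so |v_y| = 52.10 m/s.
Impact speed = √(v_x² + v_y²) = √(1786 + 2714) = 67.1 m/s.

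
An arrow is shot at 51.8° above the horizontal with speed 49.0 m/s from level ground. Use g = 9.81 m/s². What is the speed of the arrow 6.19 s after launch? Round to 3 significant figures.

37.6 m/s

v_x = 49.0 cos 51.8° = 30.30 m/s (constant).
v_y(t) = 49.0 sin 51.8° − g t = 38.51 − 9.81 × 6.19 = -22.21 m/s.
Speed = √(v_x² + v_y²) = √(918.1 + 493.3) = 37.6 m/s.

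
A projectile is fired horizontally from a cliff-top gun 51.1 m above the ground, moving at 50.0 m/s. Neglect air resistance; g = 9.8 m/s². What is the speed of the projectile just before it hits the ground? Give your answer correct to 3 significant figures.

59.2 m/s

Fall time: t = √(2 × 51.1 / 9.8) = 3.229 s.
At impact: v_x = 50.0 m/s (unchanged), v_y = g t = 9.8 × 3.229 = 31.64 m/s.
Speed = √(v_x² + v_y²) = √(2500 + 1001) = 59.2 m/s.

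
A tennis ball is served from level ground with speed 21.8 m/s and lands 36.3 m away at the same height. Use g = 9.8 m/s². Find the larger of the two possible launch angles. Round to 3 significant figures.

Level-ground range: R = v₀² sin(2θ)/g ⇒ sin 2θ = R g / v₀² = 36.3×9.8/21.8² = 0.7485.
2θ = arcsin(0.7485) = 48.46° or 180° − 48.46° = 131.54°.
So θ = 24.2° or θ = 65.8°.

65.8°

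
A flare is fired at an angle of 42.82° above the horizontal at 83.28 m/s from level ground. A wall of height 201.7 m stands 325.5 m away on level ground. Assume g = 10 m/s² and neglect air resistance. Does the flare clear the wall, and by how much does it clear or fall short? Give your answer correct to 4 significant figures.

v_x = 83.28 cos 42.82° = 61.085 m/s; v_y0 = 83.28 sin 42.82° = 56.605 m/s.
Time to reach the wall: t = 325.5 / 61.085 = 5.3286 s.
Height at that point: y = 56.605×5.3286 − 5.000×5.3286² = 159.66 m.
That is 201.7 − 159.66 = 42.04 m below the top of the wall, so the flare does not clear it.

No — it falls 42.04 m short of clearing the wall.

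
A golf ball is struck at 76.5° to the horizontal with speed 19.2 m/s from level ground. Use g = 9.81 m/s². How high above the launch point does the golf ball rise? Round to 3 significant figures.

17.8 m

Vertical component of launch velocity: v_y = 19.2 sin 76.5° = 18.67 m/s.
At the highest point the vertical velocity is zero, so v_y² = 2 g h_max.
h_max = (18.67)² / (2 × 9.81) = 348.6 / 19.62 = 17.8 m.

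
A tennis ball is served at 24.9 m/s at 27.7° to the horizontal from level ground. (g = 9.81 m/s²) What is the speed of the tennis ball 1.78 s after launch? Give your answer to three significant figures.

22.8 m/s

v_x = 24.9 cos 27.7° = 22.05 m/s (constant).
v_y(t) = 24.9 sin 27.7° − g t = 11.57 − 9.81 × 1.78 = -5.892 m/s.
Speed = √(v_x² + v_y²) = √(486.2 + 34.72) = 22.8 m/s.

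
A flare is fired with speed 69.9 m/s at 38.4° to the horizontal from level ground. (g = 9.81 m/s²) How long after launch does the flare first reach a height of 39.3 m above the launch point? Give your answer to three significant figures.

1.02 s

v_y0 = 69.9 sin 38.4° = 43.42 m/s.
Set y = v_y0 t − ½ g t² = 39.3: 4.905 t² − 43.42 t + 39.3 = 0.
t = [43.42 ± √(1885 − 771.1)] / 9.81 = (43.42 ± 33.38) / 9.81, giving t = 1.02 s or t = 7.83 s.
The flare is on the way up at the first time, so t = 1.02 s.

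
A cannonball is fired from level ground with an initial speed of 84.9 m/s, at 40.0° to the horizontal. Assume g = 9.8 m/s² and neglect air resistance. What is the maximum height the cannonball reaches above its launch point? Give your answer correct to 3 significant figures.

152 m

Vertical component of launch velocity: v_y = 84.9 sin 40.0° = 54.57 m/s.
At the highest point the vertical velocity is zero, so v_y² = 2 g h_max.
h_max = (54.57)² / (2 × 9.8) = 2978 / 19.60 = 152 m.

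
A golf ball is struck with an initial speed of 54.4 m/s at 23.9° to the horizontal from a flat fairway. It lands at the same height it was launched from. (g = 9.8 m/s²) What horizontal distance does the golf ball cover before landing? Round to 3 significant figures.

224 m

Components: v_x = 54.4 cos 23.9° = 49.74 m/s, v_y = 54.4 sin 23.9° = 22.04 m/s.
Time of flight (same landing height): t = 2 v_y / g = 2 × 22.04 / 9.8 = 4.498 s.
Range: R = v_x · t = 49.74 × 4.498 = 224 m.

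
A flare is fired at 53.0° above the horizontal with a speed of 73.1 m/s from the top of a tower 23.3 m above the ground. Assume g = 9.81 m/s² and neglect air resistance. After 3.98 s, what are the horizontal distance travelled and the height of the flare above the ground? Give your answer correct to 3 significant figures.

x = 175 m, y = 178 m

v_x = 73.1 cos 53.0° = 43.99 m/s; v_y0 = 73.1 sin 53.0° = 58.38 m/s.
x = v_x t = 43.99 × 3.98 = 175 m.
y = 23.3 + v_y0 t − ½ g t² = 178 m.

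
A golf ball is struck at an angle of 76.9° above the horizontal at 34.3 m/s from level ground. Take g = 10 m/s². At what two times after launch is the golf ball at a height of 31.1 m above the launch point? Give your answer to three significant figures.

1.12 s and 5.56 s

v_y0 = 34.3 sin 76.9° = 33.41 m/s.
Set y = v_y0 t − ½ g t² = 31.1: 5.000 t² − 33.41 t + 31.1 = 0.
t = [33.41 ± √(1116 − 622.0)] / 10 = (33.41 ± 22.23) / 10, giving t = 1.12 s or t = 5.56 s.
So the golf ball is at 31.1 m at t = 1.12 s (rising) and t = 5.56 s (falling).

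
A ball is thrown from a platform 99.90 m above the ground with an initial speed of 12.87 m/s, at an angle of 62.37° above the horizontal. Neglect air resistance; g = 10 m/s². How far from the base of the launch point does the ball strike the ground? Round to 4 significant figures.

34.34 m

Components: v_x = 12.87 cos 62.37° = 5.9686 m/s, v_y = 12.87 sin 62.37° = 11.402 m/s.
Vertical: 0 = 99.90 + 11.402 t − ½(10) t² ⇒ 5.000 t² − 11.402 t − 99.90 = 0.
t = [11.402 + √(130.01 + 1998.0)] / 10.00 = 5.7532 s.
Horizontal: R = v_x · t = 5.9686 × 5.7532 = 34.34 m.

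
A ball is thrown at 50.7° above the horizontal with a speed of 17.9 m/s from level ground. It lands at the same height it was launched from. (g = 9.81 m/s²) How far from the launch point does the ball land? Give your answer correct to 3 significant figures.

For level ground, R = v₀² sin(2θ) / g.
sin(2 × 50.7°) = sin 101.4° = 0.9803.
R = (17.9)² × 0.9803 / 9.81 = 32.0 m.

32.0 m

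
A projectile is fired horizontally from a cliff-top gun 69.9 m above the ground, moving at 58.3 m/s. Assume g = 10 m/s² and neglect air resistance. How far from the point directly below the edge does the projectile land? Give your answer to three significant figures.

218 m

Initial vertical velocity is zero, so the fall time comes from h = ½ g t²: t = √(2 × 69.9 / 10) = 3.739 s.
Horizontal motion is uniform at 58.3 m/s, so x = 58.3 × 3.739 = 218 m.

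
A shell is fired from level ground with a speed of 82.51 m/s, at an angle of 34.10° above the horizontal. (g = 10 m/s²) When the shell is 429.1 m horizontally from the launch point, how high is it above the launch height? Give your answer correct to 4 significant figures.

93.30 m

v_x = 82.51 cos 34.10° = 68.323 m/s, v_y0 = 82.51 sin 34.10° = 46.258 m/s.
Time to reach x = 429.1 m: t = x / v_x = 429.1 / 68.323 = 6.2805 s.
y = v_y0 t − ½ g t² = 46.258×6.2805 − 5.000×6.2805² = 93.30 m.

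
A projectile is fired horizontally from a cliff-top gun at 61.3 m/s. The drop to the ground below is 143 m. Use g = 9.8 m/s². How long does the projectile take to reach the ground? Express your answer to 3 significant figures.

The horizontal speed doesn't affect the fall. With v_y0 = 0, h = ½ g t².
t = √(2 × 143 / 9.8) = √29.18 = 5.40 s.

5.40 s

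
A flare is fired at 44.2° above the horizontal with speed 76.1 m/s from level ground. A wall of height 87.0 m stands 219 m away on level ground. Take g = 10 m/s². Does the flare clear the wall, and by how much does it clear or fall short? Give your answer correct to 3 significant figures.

Yes — it clears the wall by 45.4 m.

v_x = 76.1 cos 44.2° = 54.56 m/s; v_y0 = 76.1 sin 44.2° = 53.05 m/s.
Time to reach the wall: t = 219 / 54.56 = 4.014 s.
Height at that point: y = 53.05×4.014 − 5.000×4.014² = 132.4 m.
That is 132.4 − 87.0 = 45.4 m above the top of the wall, so the flare clears it.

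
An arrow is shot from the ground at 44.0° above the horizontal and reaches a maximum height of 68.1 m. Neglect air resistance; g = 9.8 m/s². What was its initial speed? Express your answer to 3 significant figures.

52.6 m/s

At maximum height v_y = 0, so (v₀ sin θ)² = 2 g H.
v₀ sin 44.0° = √(2 × 9.8 × 68.1) = 36.53 m/s.
v₀ = 36.53 / sin 44.0° = 36.53 / 0.6947 = 52.6 m/s.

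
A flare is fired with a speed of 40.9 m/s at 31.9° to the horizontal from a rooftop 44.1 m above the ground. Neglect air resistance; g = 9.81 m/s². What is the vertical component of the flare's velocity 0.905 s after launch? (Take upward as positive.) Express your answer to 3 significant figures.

Initial vertical component: v_y0 = 40.9 sin 31.9° = 21.61 m/s.
v_y(t) = v_y0 − g t = 21.61 − 9.81 × 0.905 = 12.7 m/s.

12.7 m/s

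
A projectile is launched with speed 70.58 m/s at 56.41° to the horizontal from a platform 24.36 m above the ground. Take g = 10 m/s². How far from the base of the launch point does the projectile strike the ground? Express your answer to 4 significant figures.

474.8 m

Components: v_x = 70.58 cos 56.41° = 39.048 m/s, v_y = 70.58 sin 56.41° = 58.794 m/s.
Vertical: 0 = 24.36 + 58.794 t − ½(10) t² ⇒ 5.000 t² − 58.794 t − 24.36 = 0.
t = [58.794 + √(3456.7 + 487.20)] / 10.00 = 12.159 s.
Horizontal: R = v_x · t = 39.048 × 12.159 = 474.8 m.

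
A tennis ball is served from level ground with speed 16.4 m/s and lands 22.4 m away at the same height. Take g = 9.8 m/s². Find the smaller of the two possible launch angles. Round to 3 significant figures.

Level-ground range: R = v₀² sin(2θ)/g ⇒ sin 2θ = R g / v₀² = 22.4×9.8/16.4² = 0.8162.
2θ = arcsin(0.8162) = 54.71° or 180° − 54.71° = 125.29°.
So θ = 27.4° or θ = 62.6°.

27.4°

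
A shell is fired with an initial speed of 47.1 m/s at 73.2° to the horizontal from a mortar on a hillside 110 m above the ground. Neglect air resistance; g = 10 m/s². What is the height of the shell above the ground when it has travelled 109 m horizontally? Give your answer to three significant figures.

150 m

v_x = 47.1 cos 73.2° = 13.61 m/s, v_y0 = 47.1 sin 73.2° = 45.09 m/s.
Time to reach x = 109 m: t = x / v_x = 109 / 13.61 = 8.009 s.
y = 110 + v_y0 t − ½ g t² = 110 + 45.09×8.009 − 5.000×8.009² = 150 m.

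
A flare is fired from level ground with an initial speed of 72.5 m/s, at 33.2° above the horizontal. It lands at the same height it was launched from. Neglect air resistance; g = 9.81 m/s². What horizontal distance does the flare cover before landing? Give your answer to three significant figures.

For level ground, R = v₀² sin(2θ) / g.
sin(2 × 33.2°) = sin 66.40° = 0.9164.
R = (72.5)² × 0.9164 / 9.81 = 491 m.

491 m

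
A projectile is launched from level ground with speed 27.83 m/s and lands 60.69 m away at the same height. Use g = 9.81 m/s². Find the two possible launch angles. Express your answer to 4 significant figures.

25.12° and 64.88°

Level-ground range: R = v₀² sin(2θ)/g ⇒ sin 2θ = R g / v₀² = 60.69×9.81/27.83² = 0.7687.
2θ = arcsin(0.7687) = 50.237° or 180° − 50.237° = 129.763°.
So θ = 25.12° or θ = 64.88°.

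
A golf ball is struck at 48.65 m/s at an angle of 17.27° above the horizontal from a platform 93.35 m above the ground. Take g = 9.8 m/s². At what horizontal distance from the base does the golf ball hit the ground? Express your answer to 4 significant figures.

Components: v_x = 48.65 cos 17.27° = 46.457 m/s, v_y = 48.65 sin 17.27° = 14.443 m/s.
Vertical: 0 = 93.35 + 14.443 t − ½(9.8) t² ⇒ 4.900 t² − 14.443 t − 93.35 = 0.
t = [14.443 + √(208.60 + 1829.7)] / 9.800 = 6.0807 s.
Horizontal: R = v_x · t = 46.457 × 6.0807 = 282.5 m.

282.5 m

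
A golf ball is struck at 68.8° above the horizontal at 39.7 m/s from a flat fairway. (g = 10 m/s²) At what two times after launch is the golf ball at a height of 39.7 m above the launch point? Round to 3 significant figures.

1.30 s and 6.10 s

v_y0 = 39.7 sin 68.8° = 37.01 m/s.
Set y = v_y0 t − ½ g t² = 39.7: 5.000 t² − 37.01 t + 39.7 = 0.
t = [37.01 ± √(1370 − 794.0)] / 10 = (37.01 ± 24.00) / 10, giving t = 1.30 s or t = 6.10 s.
So the golf ball is at 39.7 m at t = 1.30 s (rising) and t = 6.10 s (falling).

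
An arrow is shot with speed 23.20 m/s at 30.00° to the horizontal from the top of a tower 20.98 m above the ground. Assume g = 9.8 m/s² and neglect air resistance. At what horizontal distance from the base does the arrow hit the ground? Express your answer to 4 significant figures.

Components: v_x = 23.20 cos 30.00° = 20.092 m/s, v_y = 23.20 sin 30.00° = 11.600 m/s.
Vertical: 0 = 20.98 + 11.600 t − ½(9.8) t² ⇒ 4.900 t² − 11.600 t − 20.98 = 0.
t = [11.600 + √(134.56 + 411.21)] / 9.800 = 3.5675 s.
Horizontal: R = v_x · t = 20.092 × 3.5675 = 71.68 m.

71.68 m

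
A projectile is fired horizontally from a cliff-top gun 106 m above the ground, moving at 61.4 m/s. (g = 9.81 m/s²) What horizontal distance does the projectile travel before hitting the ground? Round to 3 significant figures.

285 m

Initial vertical velocity is zero, so the fall time comes from h = ½ g t²: t = √(2 × 106 / 9.81) = 4.649 s.
Horizontal motion is uniform at 61.4 m/s, so x = 61.4 × 4.649 = 285 m.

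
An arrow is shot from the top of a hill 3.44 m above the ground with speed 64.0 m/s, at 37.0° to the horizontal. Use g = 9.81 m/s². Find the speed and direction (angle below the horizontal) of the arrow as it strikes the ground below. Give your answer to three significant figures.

v_x = 64.0 cos 37.0° = 51.11 m/s (constant).
|v_y| at impact = √((38.52)² + 2×9.81×3.44) = 39.39 m/s.
Speed = √(51.11² + 39.39²) = 64.5 m/s; angle = arctan(39.39/51.11) = 37.6° below horizontal.

64.5 m/s at 37.6° below the horizontal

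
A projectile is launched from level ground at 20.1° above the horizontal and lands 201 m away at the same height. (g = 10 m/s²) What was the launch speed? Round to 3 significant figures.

55.8 m/s

On level ground, R = v₀² sin(2θ) / g, so v₀ = √(R g / sin 2θ).
sin(2 × 20.1°) = 0.6455.
v₀ = √(201 × 10 / 0.6455) = √3114 = 55.8 m/s.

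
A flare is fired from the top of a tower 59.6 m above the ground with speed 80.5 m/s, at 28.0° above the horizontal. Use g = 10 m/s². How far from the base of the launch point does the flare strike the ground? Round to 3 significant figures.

Components: v_x = 80.5 cos 28.0° = 71.08 m/s, v_y = 80.5 sin 28.0° = 37.79 m/s.
Vertical: 0 = 59.6 + 37.79 t − ½(10) t² ⇒ 5.000 t² − 37.79 t − 59.6 = 0.
t = [37.79 + √(1428 + 1192)] / 10.00 = 8.898 s.
Horizontal: R = v_x · t = 71.08 × 8.898 = 632 m.

632 m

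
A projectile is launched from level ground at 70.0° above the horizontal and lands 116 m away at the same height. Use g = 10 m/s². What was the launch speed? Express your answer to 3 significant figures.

42.5 m/s

On level ground, R = v₀² sin(2θ) / g, so v₀ = √(R g / sin 2θ).
sin(2 × 70.0°) = 0.6428.
v₀ = √(116 × 10 / 0.6428) = √1805 = 42.5 m/s.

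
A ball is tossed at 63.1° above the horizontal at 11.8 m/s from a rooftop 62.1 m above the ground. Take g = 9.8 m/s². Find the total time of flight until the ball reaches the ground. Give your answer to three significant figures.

4.79 s

Vertical component: v_y = 11.8 sin 63.1° = 10.52 m/s.
Taking up as positive with launch at y = 62.1 m, landing at y = 0: 0 = 62.1 + 10.52 t − ½(9.8) t².
Solving 4.900 t² − 10.52 t − 62.1 = 0 gives t = [10.52 + √(10.52² + 4·4.900·62.1)] / 9.800 = 4.79 s.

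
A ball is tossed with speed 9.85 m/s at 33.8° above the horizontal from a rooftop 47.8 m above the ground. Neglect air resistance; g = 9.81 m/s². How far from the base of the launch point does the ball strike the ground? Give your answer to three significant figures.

30.5 m

Components: v_x = 9.85 cos 33.8° = 8.185 m/s, v_y = 9.85 sin 33.8° = 5.480 m/s.
Vertical: 0 = 47.8 + 5.480 t − ½(9.81) t² ⇒ 4.905 t² − 5.480 t − 47.8 = 0.
t = [5.480 + √(30.03 + 937.8)] / 9.810 = 3.730 s.
Horizontal: R = v_x · t = 8.185 × 3.730 = 30.5 m.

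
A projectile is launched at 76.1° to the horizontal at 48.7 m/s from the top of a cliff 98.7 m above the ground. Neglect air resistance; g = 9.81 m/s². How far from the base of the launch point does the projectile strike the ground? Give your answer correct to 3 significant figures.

Components: v_x = 48.7 cos 76.1° = 11.70 m/s, v_y = 48.7 sin 76.1° = 47.27 m/s.
Vertical: 0 = 98.7 + 47.27 t − ½(9.81) t² ⇒ 4.905 t² − 47.27 t − 98.7 = 0.
t = [47.27 + √(2234 + 1936)] / 9.810 = 11.40 s.
Horizontal: R = v_x · t = 11.70 × 11.40 = 133 m.

133 m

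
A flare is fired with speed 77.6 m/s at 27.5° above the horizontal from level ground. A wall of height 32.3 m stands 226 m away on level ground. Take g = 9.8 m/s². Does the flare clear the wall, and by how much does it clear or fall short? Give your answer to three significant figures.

Yes — it clears the wall by 32.5 m.

v_x = 77.6 cos 27.5° = 68.83 m/s; v_y0 = 77.6 sin 27.5° = 35.83 m/s.
Time to reach the wall: t = 226 / 68.83 = 3.283 s.
Height at that point: y = 35.83×3.283 − 4.900×3.283² = 64.82 m.
That is 64.82 − 32.3 = 32.5 m above the top of the wall, so the flare clears it.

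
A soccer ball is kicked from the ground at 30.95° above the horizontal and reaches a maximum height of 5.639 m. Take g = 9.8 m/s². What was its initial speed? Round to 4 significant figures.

At maximum height v_y = 0, so (v₀ sin θ)² = 2 g H.
v₀ sin 30.95° = √(2 × 9.8 × 5.639) = 10.513 m/s.
v₀ = 10.513 / sin 30.95° = 10.513 / 0.5143 = 20.44 m/s.

20.44 m/s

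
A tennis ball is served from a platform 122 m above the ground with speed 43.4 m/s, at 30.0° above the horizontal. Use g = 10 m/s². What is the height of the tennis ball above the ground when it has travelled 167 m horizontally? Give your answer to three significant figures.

v_x = 43.4 cos 30.0° = 37.59 m/s, v_y0 = 43.4 sin 30.0° = 21.70 m/s.
Time to reach x = 167 m: t = x / v_x = 167 / 37.59 = 4.443 s.
y = 122 + v_y0 t − ½ g t² = 122 + 21.70×4.443 − 5.000×4.443² = 120 m.

120 m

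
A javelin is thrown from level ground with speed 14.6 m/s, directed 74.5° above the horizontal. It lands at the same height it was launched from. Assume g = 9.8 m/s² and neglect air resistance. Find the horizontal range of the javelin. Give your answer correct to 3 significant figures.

11.2 m

Components: v_x = 14.6 cos 74.5° = 3.902 m/s, v_y = 14.6 sin 74.5° = 14.07 m/s.
Time of flight (same landing height): t = 2 v_y / g = 2 × 14.07 / 9.8 = 2.871 s.
Range: R = v_x · t = 3.902 × 2.871 = 11.2 m.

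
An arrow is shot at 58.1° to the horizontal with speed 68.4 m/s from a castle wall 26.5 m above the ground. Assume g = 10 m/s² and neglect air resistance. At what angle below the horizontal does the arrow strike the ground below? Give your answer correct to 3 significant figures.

v_x = 68.4 cos 58.1° = 36.15 m/s.
At impact |v_y| = √(v_y0² + 2 g h) = √(58.07² + 2×10×26.5) = 62.47 m/s.
Angle below horizontal = arctan(|v_y| / v_x) = arctan(62.47 / 36.15) = 59.9°.

59.9°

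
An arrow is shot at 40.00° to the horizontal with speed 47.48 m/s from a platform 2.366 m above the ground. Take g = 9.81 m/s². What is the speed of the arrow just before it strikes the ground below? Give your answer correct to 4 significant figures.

47.97 m/s

v_x = 47.48 cos 40.00° = 36.372 m/s is unchanged throughout.
For the vertical component, v_y² = v_y0² + 2 g h = (30.520)² + 2×9.81×2.366 = 977.89, so |v_y| = 31.271 m/s.
Impact speed = √(v_x² + v_y²) = √(1322.9 + 977.89) = 47.97 m/s.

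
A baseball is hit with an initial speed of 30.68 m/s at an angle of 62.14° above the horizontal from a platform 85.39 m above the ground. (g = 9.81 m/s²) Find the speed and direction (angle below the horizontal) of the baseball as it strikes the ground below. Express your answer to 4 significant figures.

v_x = 30.68 cos 62.14° = 14.337 m/s (constant).
|v_y| at impact = √((27.124)² + 2×9.81×85.39) = 49.103 m/s.
Speed = √(14.337² + 49.103²) = 51.15 m/s; angle = arctan(49.103/14.337) = 73.72° below horizontal.

51.15 m/s at 73.72° below the horizontal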